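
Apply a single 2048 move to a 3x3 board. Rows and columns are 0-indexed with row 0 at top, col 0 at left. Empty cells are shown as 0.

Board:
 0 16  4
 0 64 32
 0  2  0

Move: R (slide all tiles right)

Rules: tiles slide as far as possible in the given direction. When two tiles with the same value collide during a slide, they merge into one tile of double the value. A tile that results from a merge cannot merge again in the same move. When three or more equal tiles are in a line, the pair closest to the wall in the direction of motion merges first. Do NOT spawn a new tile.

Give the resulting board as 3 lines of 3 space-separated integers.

Slide right:
row 0: [0, 16, 4] -> [0, 16, 4]
row 1: [0, 64, 32] -> [0, 64, 32]
row 2: [0, 2, 0] -> [0, 0, 2]

Answer:  0 16  4
 0 64 32
 0  0  2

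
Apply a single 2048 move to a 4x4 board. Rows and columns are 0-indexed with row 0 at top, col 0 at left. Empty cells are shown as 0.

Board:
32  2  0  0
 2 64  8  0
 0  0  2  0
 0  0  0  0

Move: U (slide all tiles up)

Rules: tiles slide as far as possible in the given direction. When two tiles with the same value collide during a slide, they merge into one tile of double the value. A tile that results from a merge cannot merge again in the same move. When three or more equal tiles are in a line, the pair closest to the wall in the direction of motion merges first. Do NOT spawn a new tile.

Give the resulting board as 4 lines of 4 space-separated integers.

Slide up:
col 0: [32, 2, 0, 0] -> [32, 2, 0, 0]
col 1: [2, 64, 0, 0] -> [2, 64, 0, 0]
col 2: [0, 8, 2, 0] -> [8, 2, 0, 0]
col 3: [0, 0, 0, 0] -> [0, 0, 0, 0]

Answer: 32  2  8  0
 2 64  2  0
 0  0  0  0
 0  0  0  0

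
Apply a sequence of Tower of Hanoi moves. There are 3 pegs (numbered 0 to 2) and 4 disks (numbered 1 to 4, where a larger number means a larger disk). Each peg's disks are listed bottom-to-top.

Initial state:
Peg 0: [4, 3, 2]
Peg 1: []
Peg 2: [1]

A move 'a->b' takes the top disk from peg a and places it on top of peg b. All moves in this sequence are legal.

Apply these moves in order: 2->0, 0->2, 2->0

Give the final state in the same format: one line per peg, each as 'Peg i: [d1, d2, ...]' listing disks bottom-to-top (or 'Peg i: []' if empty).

Answer: Peg 0: [4, 3, 2, 1]
Peg 1: []
Peg 2: []

Derivation:
After move 1 (2->0):
Peg 0: [4, 3, 2, 1]
Peg 1: []
Peg 2: []

After move 2 (0->2):
Peg 0: [4, 3, 2]
Peg 1: []
Peg 2: [1]

After move 3 (2->0):
Peg 0: [4, 3, 2, 1]
Peg 1: []
Peg 2: []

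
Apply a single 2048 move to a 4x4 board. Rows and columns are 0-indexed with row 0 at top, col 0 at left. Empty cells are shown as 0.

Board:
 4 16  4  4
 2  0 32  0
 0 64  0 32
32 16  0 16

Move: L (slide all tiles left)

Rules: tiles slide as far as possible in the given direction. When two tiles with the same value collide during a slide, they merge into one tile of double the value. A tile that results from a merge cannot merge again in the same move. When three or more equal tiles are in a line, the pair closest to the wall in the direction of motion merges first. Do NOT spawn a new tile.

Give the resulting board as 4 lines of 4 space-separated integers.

Answer:  4 16  8  0
 2 32  0  0
64 32  0  0
32 32  0  0

Derivation:
Slide left:
row 0: [4, 16, 4, 4] -> [4, 16, 8, 0]
row 1: [2, 0, 32, 0] -> [2, 32, 0, 0]
row 2: [0, 64, 0, 32] -> [64, 32, 0, 0]
row 3: [32, 16, 0, 16] -> [32, 32, 0, 0]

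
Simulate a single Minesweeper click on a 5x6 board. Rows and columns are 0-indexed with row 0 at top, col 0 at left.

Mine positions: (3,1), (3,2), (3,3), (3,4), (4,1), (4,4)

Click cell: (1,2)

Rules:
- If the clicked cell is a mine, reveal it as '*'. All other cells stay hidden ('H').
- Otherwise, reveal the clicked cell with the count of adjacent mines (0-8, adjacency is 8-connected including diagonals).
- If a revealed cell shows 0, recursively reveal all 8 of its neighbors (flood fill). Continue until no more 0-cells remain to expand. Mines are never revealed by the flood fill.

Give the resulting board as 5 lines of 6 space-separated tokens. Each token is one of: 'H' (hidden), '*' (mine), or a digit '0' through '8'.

0 0 0 0 0 0
0 0 0 0 0 0
1 2 3 3 2 1
H H H H H H
H H H H H H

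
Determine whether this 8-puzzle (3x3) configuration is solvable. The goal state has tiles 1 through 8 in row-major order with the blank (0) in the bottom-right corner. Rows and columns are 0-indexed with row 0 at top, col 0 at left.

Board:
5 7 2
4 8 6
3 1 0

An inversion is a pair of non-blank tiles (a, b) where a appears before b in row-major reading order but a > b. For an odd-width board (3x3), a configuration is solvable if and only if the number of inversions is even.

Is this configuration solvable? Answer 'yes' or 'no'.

Answer: yes

Derivation:
Inversions (pairs i<j in row-major order where tile[i] > tile[j] > 0): 18
18 is even, so the puzzle is solvable.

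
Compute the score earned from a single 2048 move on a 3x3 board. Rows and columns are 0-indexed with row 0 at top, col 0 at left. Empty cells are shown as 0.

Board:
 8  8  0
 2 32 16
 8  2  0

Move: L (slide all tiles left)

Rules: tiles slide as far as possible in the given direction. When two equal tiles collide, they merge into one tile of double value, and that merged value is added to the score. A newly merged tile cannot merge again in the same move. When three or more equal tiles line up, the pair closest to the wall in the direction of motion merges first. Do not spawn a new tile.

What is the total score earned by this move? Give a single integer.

Slide left:
row 0: [8, 8, 0] -> [16, 0, 0]  score +16 (running 16)
row 1: [2, 32, 16] -> [2, 32, 16]  score +0 (running 16)
row 2: [8, 2, 0] -> [8, 2, 0]  score +0 (running 16)
Board after move:
16  0  0
 2 32 16
 8  2  0

Answer: 16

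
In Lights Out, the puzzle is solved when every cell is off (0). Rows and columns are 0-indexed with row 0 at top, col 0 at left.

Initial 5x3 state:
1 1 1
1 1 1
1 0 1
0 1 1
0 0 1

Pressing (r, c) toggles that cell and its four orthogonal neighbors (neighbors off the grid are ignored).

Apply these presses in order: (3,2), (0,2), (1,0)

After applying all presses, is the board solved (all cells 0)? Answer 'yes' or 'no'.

After press 1 at (3,2):
1 1 1
1 1 1
1 0 0
0 0 0
0 0 0

After press 2 at (0,2):
1 0 0
1 1 0
1 0 0
0 0 0
0 0 0

After press 3 at (1,0):
0 0 0
0 0 0
0 0 0
0 0 0
0 0 0

Lights still on: 0

Answer: yes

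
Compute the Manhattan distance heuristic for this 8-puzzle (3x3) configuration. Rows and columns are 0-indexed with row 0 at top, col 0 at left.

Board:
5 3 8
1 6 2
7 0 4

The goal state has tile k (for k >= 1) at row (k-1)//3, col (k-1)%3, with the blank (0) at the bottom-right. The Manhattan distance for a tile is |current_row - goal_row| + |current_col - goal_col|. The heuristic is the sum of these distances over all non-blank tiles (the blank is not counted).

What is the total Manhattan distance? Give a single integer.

Answer: 13

Derivation:
Tile 5: at (0,0), goal (1,1), distance |0-1|+|0-1| = 2
Tile 3: at (0,1), goal (0,2), distance |0-0|+|1-2| = 1
Tile 8: at (0,2), goal (2,1), distance |0-2|+|2-1| = 3
Tile 1: at (1,0), goal (0,0), distance |1-0|+|0-0| = 1
Tile 6: at (1,1), goal (1,2), distance |1-1|+|1-2| = 1
Tile 2: at (1,2), goal (0,1), distance |1-0|+|2-1| = 2
Tile 7: at (2,0), goal (2,0), distance |2-2|+|0-0| = 0
Tile 4: at (2,2), goal (1,0), distance |2-1|+|2-0| = 3
Sum: 2 + 1 + 3 + 1 + 1 + 2 + 0 + 3 = 13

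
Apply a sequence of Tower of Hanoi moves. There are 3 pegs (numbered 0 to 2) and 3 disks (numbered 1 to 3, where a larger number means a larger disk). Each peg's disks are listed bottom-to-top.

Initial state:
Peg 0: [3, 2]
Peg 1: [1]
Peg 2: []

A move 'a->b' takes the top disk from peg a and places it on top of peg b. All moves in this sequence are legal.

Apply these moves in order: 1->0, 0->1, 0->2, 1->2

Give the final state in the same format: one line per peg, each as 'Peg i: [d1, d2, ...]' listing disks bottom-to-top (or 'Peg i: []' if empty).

After move 1 (1->0):
Peg 0: [3, 2, 1]
Peg 1: []
Peg 2: []

After move 2 (0->1):
Peg 0: [3, 2]
Peg 1: [1]
Peg 2: []

After move 3 (0->2):
Peg 0: [3]
Peg 1: [1]
Peg 2: [2]

After move 4 (1->2):
Peg 0: [3]
Peg 1: []
Peg 2: [2, 1]

Answer: Peg 0: [3]
Peg 1: []
Peg 2: [2, 1]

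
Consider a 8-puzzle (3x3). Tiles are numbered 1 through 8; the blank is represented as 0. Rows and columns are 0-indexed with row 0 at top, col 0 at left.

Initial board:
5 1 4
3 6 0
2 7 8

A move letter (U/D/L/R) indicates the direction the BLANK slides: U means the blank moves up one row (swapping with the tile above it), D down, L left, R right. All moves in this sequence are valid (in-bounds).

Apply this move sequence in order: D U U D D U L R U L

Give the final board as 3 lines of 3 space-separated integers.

After move 1 (D):
5 1 4
3 6 8
2 7 0

After move 2 (U):
5 1 4
3 6 0
2 7 8

After move 3 (U):
5 1 0
3 6 4
2 7 8

After move 4 (D):
5 1 4
3 6 0
2 7 8

After move 5 (D):
5 1 4
3 6 8
2 7 0

After move 6 (U):
5 1 4
3 6 0
2 7 8

After move 7 (L):
5 1 4
3 0 6
2 7 8

After move 8 (R):
5 1 4
3 6 0
2 7 8

After move 9 (U):
5 1 0
3 6 4
2 7 8

After move 10 (L):
5 0 1
3 6 4
2 7 8

Answer: 5 0 1
3 6 4
2 7 8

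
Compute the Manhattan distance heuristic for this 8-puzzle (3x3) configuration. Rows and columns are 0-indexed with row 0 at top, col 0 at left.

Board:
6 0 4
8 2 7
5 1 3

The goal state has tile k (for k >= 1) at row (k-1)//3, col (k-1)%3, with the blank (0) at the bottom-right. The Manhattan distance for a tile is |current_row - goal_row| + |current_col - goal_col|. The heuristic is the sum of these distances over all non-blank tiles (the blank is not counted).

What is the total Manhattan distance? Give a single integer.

Tile 6: at (0,0), goal (1,2), distance |0-1|+|0-2| = 3
Tile 4: at (0,2), goal (1,0), distance |0-1|+|2-0| = 3
Tile 8: at (1,0), goal (2,1), distance |1-2|+|0-1| = 2
Tile 2: at (1,1), goal (0,1), distance |1-0|+|1-1| = 1
Tile 7: at (1,2), goal (2,0), distance |1-2|+|2-0| = 3
Tile 5: at (2,0), goal (1,1), distance |2-1|+|0-1| = 2
Tile 1: at (2,1), goal (0,0), distance |2-0|+|1-0| = 3
Tile 3: at (2,2), goal (0,2), distance |2-0|+|2-2| = 2
Sum: 3 + 3 + 2 + 1 + 3 + 2 + 3 + 2 = 19

Answer: 19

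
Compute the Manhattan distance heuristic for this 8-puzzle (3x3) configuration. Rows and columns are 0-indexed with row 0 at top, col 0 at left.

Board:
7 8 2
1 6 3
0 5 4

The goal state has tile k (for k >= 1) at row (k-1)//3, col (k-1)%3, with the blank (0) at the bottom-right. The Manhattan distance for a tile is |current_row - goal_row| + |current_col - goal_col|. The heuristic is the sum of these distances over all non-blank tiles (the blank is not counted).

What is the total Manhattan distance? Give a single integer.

Answer: 12

Derivation:
Tile 7: at (0,0), goal (2,0), distance |0-2|+|0-0| = 2
Tile 8: at (0,1), goal (2,1), distance |0-2|+|1-1| = 2
Tile 2: at (0,2), goal (0,1), distance |0-0|+|2-1| = 1
Tile 1: at (1,0), goal (0,0), distance |1-0|+|0-0| = 1
Tile 6: at (1,1), goal (1,2), distance |1-1|+|1-2| = 1
Tile 3: at (1,2), goal (0,2), distance |1-0|+|2-2| = 1
Tile 5: at (2,1), goal (1,1), distance |2-1|+|1-1| = 1
Tile 4: at (2,2), goal (1,0), distance |2-1|+|2-0| = 3
Sum: 2 + 2 + 1 + 1 + 1 + 1 + 1 + 3 = 12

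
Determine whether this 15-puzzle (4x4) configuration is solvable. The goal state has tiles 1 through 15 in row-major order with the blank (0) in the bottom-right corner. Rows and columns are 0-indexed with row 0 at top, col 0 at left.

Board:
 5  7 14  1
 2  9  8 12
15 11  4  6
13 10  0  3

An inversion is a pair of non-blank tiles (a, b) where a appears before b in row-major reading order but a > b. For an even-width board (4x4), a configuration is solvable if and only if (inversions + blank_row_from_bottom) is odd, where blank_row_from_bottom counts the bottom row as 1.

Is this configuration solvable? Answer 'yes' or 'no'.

Answer: no

Derivation:
Inversions: 47
Blank is in row 3 (0-indexed from top), which is row 1 counting from the bottom (bottom = 1).
47 + 1 = 48, which is even, so the puzzle is not solvable.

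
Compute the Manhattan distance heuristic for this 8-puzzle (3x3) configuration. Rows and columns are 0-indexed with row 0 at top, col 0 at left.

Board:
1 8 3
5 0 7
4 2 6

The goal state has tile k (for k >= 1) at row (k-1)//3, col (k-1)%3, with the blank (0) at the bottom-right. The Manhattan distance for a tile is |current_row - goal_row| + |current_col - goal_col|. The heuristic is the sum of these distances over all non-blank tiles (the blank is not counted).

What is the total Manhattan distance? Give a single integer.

Tile 1: (0,0)->(0,0) = 0
Tile 8: (0,1)->(2,1) = 2
Tile 3: (0,2)->(0,2) = 0
Tile 5: (1,0)->(1,1) = 1
Tile 7: (1,2)->(2,0) = 3
Tile 4: (2,0)->(1,0) = 1
Tile 2: (2,1)->(0,1) = 2
Tile 6: (2,2)->(1,2) = 1
Sum: 0 + 2 + 0 + 1 + 3 + 1 + 2 + 1 = 10

Answer: 10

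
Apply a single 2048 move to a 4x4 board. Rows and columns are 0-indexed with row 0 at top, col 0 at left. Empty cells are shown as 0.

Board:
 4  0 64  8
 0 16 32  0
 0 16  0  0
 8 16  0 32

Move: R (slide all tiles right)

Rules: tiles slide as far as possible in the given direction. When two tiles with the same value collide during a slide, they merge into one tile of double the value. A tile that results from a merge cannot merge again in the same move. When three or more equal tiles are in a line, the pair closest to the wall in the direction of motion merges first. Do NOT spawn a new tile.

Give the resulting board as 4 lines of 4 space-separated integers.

Answer:  0  4 64  8
 0  0 16 32
 0  0  0 16
 0  8 16 32

Derivation:
Slide right:
row 0: [4, 0, 64, 8] -> [0, 4, 64, 8]
row 1: [0, 16, 32, 0] -> [0, 0, 16, 32]
row 2: [0, 16, 0, 0] -> [0, 0, 0, 16]
row 3: [8, 16, 0, 32] -> [0, 8, 16, 32]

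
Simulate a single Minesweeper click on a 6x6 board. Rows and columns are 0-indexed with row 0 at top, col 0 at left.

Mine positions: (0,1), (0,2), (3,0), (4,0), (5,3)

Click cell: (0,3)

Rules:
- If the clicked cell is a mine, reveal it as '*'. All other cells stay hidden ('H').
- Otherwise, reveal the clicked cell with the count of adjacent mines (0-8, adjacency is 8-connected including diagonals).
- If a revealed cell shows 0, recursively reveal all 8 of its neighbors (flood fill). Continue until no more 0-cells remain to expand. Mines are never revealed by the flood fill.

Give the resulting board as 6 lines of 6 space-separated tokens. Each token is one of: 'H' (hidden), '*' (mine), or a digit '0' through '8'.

H H H 1 H H
H H H H H H
H H H H H H
H H H H H H
H H H H H H
H H H H H H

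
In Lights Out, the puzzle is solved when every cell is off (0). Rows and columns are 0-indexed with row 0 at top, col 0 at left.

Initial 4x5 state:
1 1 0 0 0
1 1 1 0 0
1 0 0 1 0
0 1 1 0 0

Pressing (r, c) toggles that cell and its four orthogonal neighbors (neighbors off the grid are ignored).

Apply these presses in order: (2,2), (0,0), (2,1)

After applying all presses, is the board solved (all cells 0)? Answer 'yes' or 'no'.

After press 1 at (2,2):
1 1 0 0 0
1 1 0 0 0
1 1 1 0 0
0 1 0 0 0

After press 2 at (0,0):
0 0 0 0 0
0 1 0 0 0
1 1 1 0 0
0 1 0 0 0

After press 3 at (2,1):
0 0 0 0 0
0 0 0 0 0
0 0 0 0 0
0 0 0 0 0

Lights still on: 0

Answer: yes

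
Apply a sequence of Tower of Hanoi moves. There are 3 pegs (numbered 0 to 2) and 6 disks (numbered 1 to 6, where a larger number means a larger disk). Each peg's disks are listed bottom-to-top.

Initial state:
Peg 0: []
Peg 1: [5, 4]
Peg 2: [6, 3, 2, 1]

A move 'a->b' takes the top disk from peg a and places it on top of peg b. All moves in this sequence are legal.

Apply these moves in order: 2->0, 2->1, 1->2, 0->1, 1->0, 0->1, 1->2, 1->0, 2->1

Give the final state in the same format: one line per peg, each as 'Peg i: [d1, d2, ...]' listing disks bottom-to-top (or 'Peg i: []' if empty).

After move 1 (2->0):
Peg 0: [1]
Peg 1: [5, 4]
Peg 2: [6, 3, 2]

After move 2 (2->1):
Peg 0: [1]
Peg 1: [5, 4, 2]
Peg 2: [6, 3]

After move 3 (1->2):
Peg 0: [1]
Peg 1: [5, 4]
Peg 2: [6, 3, 2]

After move 4 (0->1):
Peg 0: []
Peg 1: [5, 4, 1]
Peg 2: [6, 3, 2]

After move 5 (1->0):
Peg 0: [1]
Peg 1: [5, 4]
Peg 2: [6, 3, 2]

After move 6 (0->1):
Peg 0: []
Peg 1: [5, 4, 1]
Peg 2: [6, 3, 2]

After move 7 (1->2):
Peg 0: []
Peg 1: [5, 4]
Peg 2: [6, 3, 2, 1]

After move 8 (1->0):
Peg 0: [4]
Peg 1: [5]
Peg 2: [6, 3, 2, 1]

After move 9 (2->1):
Peg 0: [4]
Peg 1: [5, 1]
Peg 2: [6, 3, 2]

Answer: Peg 0: [4]
Peg 1: [5, 1]
Peg 2: [6, 3, 2]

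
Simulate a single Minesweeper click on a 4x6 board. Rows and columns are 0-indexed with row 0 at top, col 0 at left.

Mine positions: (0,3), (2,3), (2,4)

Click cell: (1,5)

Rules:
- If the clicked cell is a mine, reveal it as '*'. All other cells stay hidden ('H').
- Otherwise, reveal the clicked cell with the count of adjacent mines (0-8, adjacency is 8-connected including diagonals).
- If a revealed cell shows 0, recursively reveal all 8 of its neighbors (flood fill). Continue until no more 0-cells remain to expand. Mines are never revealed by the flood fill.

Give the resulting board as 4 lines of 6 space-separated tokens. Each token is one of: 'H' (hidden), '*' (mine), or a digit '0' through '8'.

H H H H H H
H H H H H 1
H H H H H H
H H H H H H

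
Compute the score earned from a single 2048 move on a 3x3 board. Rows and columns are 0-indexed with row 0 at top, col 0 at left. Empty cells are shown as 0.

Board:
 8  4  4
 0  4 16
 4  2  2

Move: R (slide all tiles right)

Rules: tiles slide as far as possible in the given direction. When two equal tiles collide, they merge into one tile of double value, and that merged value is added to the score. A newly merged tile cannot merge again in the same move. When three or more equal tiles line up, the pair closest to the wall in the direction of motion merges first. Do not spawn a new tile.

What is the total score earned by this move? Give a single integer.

Answer: 12

Derivation:
Slide right:
row 0: [8, 4, 4] -> [0, 8, 8]  score +8 (running 8)
row 1: [0, 4, 16] -> [0, 4, 16]  score +0 (running 8)
row 2: [4, 2, 2] -> [0, 4, 4]  score +4 (running 12)
Board after move:
 0  8  8
 0  4 16
 0  4  4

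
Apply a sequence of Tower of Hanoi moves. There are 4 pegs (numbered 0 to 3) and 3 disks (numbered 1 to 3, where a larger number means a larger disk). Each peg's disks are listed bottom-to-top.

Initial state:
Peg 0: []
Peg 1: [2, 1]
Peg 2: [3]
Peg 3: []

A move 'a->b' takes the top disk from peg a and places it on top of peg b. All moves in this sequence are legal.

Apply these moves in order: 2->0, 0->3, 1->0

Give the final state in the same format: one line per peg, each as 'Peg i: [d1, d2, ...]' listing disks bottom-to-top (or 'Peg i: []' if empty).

After move 1 (2->0):
Peg 0: [3]
Peg 1: [2, 1]
Peg 2: []
Peg 3: []

After move 2 (0->3):
Peg 0: []
Peg 1: [2, 1]
Peg 2: []
Peg 3: [3]

After move 3 (1->0):
Peg 0: [1]
Peg 1: [2]
Peg 2: []
Peg 3: [3]

Answer: Peg 0: [1]
Peg 1: [2]
Peg 2: []
Peg 3: [3]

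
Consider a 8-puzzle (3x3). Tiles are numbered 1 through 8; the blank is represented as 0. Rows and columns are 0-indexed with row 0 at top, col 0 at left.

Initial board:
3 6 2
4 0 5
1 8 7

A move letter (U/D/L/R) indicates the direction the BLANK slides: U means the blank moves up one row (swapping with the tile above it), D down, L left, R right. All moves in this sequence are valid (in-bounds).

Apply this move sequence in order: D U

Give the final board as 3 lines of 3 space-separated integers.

Answer: 3 6 2
4 0 5
1 8 7

Derivation:
After move 1 (D):
3 6 2
4 8 5
1 0 7

After move 2 (U):
3 6 2
4 0 5
1 8 7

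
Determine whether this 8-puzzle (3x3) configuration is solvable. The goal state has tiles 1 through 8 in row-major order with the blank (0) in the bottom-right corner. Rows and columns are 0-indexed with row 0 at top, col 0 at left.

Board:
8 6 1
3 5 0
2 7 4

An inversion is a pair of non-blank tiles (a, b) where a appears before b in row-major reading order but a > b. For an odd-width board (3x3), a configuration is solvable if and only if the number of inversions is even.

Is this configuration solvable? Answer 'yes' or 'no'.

Inversions (pairs i<j in row-major order where tile[i] > tile[j] > 0): 16
16 is even, so the puzzle is solvable.

Answer: yes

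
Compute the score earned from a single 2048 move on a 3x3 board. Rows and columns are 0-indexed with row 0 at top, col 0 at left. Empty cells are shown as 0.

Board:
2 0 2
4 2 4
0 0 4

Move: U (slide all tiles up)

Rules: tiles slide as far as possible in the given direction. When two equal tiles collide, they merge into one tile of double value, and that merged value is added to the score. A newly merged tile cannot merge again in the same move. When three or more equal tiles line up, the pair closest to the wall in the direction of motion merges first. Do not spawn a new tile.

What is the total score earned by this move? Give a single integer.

Answer: 8

Derivation:
Slide up:
col 0: [2, 4, 0] -> [2, 4, 0]  score +0 (running 0)
col 1: [0, 2, 0] -> [2, 0, 0]  score +0 (running 0)
col 2: [2, 4, 4] -> [2, 8, 0]  score +8 (running 8)
Board after move:
2 2 2
4 0 8
0 0 0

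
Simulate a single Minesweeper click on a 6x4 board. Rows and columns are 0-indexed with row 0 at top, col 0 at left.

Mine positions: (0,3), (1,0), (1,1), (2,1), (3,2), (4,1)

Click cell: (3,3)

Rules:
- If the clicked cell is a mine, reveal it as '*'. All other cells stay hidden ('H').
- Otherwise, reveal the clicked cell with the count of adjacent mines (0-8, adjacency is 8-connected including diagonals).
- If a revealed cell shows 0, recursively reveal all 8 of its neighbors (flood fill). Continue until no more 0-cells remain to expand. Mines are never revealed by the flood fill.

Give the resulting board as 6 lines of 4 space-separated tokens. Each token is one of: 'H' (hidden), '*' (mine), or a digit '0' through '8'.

H H H H
H H H H
H H H H
H H H 1
H H H H
H H H H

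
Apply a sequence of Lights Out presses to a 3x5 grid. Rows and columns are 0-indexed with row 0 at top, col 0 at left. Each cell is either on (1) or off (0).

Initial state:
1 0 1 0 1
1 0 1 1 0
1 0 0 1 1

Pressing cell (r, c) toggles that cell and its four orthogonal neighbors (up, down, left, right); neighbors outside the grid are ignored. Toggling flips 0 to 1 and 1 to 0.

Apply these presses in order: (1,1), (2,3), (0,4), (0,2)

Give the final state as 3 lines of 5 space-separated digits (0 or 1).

After press 1 at (1,1):
1 1 1 0 1
0 1 0 1 0
1 1 0 1 1

After press 2 at (2,3):
1 1 1 0 1
0 1 0 0 0
1 1 1 0 0

After press 3 at (0,4):
1 1 1 1 0
0 1 0 0 1
1 1 1 0 0

After press 4 at (0,2):
1 0 0 0 0
0 1 1 0 1
1 1 1 0 0

Answer: 1 0 0 0 0
0 1 1 0 1
1 1 1 0 0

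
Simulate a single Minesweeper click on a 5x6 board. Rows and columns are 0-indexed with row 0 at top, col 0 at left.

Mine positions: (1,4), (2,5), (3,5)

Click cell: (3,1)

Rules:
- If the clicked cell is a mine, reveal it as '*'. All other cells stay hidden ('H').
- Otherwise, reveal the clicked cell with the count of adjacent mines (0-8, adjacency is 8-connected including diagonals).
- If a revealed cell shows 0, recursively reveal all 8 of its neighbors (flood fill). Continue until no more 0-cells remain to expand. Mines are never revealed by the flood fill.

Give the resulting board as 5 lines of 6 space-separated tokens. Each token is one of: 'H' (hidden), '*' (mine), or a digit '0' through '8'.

0 0 0 1 H H
0 0 0 1 H H
0 0 0 1 3 H
0 0 0 0 2 H
0 0 0 0 1 H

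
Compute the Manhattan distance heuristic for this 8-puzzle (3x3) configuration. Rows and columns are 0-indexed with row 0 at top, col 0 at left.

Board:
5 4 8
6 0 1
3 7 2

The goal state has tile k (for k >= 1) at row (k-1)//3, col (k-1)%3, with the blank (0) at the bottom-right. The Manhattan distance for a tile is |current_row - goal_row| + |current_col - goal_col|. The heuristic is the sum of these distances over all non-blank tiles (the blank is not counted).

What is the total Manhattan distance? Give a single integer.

Answer: 20

Derivation:
Tile 5: (0,0)->(1,1) = 2
Tile 4: (0,1)->(1,0) = 2
Tile 8: (0,2)->(2,1) = 3
Tile 6: (1,0)->(1,2) = 2
Tile 1: (1,2)->(0,0) = 3
Tile 3: (2,0)->(0,2) = 4
Tile 7: (2,1)->(2,0) = 1
Tile 2: (2,2)->(0,1) = 3
Sum: 2 + 2 + 3 + 2 + 3 + 4 + 1 + 3 = 20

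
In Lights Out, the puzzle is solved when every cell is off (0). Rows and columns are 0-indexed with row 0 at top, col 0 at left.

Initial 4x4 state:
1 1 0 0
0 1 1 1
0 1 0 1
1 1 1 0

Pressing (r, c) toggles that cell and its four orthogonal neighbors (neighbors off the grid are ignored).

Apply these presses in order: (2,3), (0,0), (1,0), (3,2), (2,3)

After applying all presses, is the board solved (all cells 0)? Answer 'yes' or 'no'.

Answer: no

Derivation:
After press 1 at (2,3):
1 1 0 0
0 1 1 0
0 1 1 0
1 1 1 1

After press 2 at (0,0):
0 0 0 0
1 1 1 0
0 1 1 0
1 1 1 1

After press 3 at (1,0):
1 0 0 0
0 0 1 0
1 1 1 0
1 1 1 1

After press 4 at (3,2):
1 0 0 0
0 0 1 0
1 1 0 0
1 0 0 0

After press 5 at (2,3):
1 0 0 0
0 0 1 1
1 1 1 1
1 0 0 1

Lights still on: 9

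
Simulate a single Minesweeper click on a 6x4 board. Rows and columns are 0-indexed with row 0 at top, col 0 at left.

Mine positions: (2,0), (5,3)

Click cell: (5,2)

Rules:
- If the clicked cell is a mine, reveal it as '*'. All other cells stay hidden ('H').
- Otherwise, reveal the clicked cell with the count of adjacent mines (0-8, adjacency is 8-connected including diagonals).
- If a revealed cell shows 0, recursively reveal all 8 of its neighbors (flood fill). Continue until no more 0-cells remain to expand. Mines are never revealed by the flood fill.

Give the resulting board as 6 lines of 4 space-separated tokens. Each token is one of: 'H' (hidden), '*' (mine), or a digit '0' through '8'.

H H H H
H H H H
H H H H
H H H H
H H H H
H H 1 H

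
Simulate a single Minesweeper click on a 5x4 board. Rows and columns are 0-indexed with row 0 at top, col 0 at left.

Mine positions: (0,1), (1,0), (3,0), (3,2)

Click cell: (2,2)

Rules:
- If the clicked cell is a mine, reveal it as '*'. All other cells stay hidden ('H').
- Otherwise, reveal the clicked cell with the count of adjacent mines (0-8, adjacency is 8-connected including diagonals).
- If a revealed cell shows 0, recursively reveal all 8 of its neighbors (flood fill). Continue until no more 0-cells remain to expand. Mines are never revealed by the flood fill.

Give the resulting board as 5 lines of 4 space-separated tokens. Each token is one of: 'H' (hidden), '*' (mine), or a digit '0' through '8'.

H H H H
H H H H
H H 1 H
H H H H
H H H H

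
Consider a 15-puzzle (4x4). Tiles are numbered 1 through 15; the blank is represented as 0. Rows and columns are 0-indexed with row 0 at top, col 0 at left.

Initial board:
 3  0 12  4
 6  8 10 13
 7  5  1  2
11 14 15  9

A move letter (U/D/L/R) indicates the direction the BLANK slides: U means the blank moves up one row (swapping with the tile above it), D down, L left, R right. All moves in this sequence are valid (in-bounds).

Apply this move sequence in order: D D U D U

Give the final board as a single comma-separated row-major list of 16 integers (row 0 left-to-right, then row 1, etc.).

Answer: 3, 8, 12, 4, 6, 0, 10, 13, 7, 5, 1, 2, 11, 14, 15, 9

Derivation:
After move 1 (D):
 3  8 12  4
 6  0 10 13
 7  5  1  2
11 14 15  9

After move 2 (D):
 3  8 12  4
 6  5 10 13
 7  0  1  2
11 14 15  9

After move 3 (U):
 3  8 12  4
 6  0 10 13
 7  5  1  2
11 14 15  9

After move 4 (D):
 3  8 12  4
 6  5 10 13
 7  0  1  2
11 14 15  9

After move 5 (U):
 3  8 12  4
 6  0 10 13
 7  5  1  2
11 14 15  9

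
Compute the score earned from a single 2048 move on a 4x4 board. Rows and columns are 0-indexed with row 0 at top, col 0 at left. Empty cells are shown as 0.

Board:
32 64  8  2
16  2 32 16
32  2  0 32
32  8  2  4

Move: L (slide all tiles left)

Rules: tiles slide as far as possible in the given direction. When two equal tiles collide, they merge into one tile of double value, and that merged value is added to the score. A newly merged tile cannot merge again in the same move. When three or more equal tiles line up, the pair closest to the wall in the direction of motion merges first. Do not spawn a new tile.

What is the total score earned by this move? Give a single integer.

Slide left:
row 0: [32, 64, 8, 2] -> [32, 64, 8, 2]  score +0 (running 0)
row 1: [16, 2, 32, 16] -> [16, 2, 32, 16]  score +0 (running 0)
row 2: [32, 2, 0, 32] -> [32, 2, 32, 0]  score +0 (running 0)
row 3: [32, 8, 2, 4] -> [32, 8, 2, 4]  score +0 (running 0)
Board after move:
32 64  8  2
16  2 32 16
32  2 32  0
32  8  2  4

Answer: 0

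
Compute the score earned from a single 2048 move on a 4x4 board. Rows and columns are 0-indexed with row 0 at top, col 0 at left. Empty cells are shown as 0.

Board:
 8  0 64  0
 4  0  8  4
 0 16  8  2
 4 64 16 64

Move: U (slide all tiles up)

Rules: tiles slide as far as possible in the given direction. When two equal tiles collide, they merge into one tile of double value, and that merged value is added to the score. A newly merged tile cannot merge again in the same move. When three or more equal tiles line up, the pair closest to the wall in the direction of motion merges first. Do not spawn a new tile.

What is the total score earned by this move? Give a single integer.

Answer: 24

Derivation:
Slide up:
col 0: [8, 4, 0, 4] -> [8, 8, 0, 0]  score +8 (running 8)
col 1: [0, 0, 16, 64] -> [16, 64, 0, 0]  score +0 (running 8)
col 2: [64, 8, 8, 16] -> [64, 16, 16, 0]  score +16 (running 24)
col 3: [0, 4, 2, 64] -> [4, 2, 64, 0]  score +0 (running 24)
Board after move:
 8 16 64  4
 8 64 16  2
 0  0 16 64
 0  0  0  0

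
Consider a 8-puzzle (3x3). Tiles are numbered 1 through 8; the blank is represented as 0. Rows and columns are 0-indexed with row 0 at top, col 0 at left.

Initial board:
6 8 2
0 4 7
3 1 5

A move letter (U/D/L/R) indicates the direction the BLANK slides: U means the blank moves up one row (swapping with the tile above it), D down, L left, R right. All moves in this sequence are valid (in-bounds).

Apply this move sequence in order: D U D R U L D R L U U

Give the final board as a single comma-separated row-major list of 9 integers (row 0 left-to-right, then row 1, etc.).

Answer: 0, 8, 2, 6, 3, 7, 1, 4, 5

Derivation:
After move 1 (D):
6 8 2
3 4 7
0 1 5

After move 2 (U):
6 8 2
0 4 7
3 1 5

After move 3 (D):
6 8 2
3 4 7
0 1 5

After move 4 (R):
6 8 2
3 4 7
1 0 5

After move 5 (U):
6 8 2
3 0 7
1 4 5

After move 6 (L):
6 8 2
0 3 7
1 4 5

After move 7 (D):
6 8 2
1 3 7
0 4 5

After move 8 (R):
6 8 2
1 3 7
4 0 5

After move 9 (L):
6 8 2
1 3 7
0 4 5

After move 10 (U):
6 8 2
0 3 7
1 4 5

After move 11 (U):
0 8 2
6 3 7
1 4 5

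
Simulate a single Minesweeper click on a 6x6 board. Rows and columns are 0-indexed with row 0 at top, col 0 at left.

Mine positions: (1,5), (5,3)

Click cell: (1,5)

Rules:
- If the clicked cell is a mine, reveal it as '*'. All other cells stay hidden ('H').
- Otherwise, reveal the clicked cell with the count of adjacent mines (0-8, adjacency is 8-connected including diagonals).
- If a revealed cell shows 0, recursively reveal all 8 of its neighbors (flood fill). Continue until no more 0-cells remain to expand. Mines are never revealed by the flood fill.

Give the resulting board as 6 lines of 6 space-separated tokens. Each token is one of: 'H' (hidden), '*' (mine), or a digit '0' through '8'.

H H H H H H
H H H H H *
H H H H H H
H H H H H H
H H H H H H
H H H H H H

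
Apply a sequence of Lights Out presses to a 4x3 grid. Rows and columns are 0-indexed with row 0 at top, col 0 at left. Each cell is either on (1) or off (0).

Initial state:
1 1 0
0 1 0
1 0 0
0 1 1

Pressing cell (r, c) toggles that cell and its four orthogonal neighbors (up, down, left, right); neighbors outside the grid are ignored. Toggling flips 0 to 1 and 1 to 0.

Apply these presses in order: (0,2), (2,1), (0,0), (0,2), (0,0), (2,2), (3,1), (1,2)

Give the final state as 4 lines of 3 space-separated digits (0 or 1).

Answer: 1 1 1
0 1 0
0 1 1
1 1 1

Derivation:
After press 1 at (0,2):
1 0 1
0 1 1
1 0 0
0 1 1

After press 2 at (2,1):
1 0 1
0 0 1
0 1 1
0 0 1

After press 3 at (0,0):
0 1 1
1 0 1
0 1 1
0 0 1

After press 4 at (0,2):
0 0 0
1 0 0
0 1 1
0 0 1

After press 5 at (0,0):
1 1 0
0 0 0
0 1 1
0 0 1

After press 6 at (2,2):
1 1 0
0 0 1
0 0 0
0 0 0

After press 7 at (3,1):
1 1 0
0 0 1
0 1 0
1 1 1

After press 8 at (1,2):
1 1 1
0 1 0
0 1 1
1 1 1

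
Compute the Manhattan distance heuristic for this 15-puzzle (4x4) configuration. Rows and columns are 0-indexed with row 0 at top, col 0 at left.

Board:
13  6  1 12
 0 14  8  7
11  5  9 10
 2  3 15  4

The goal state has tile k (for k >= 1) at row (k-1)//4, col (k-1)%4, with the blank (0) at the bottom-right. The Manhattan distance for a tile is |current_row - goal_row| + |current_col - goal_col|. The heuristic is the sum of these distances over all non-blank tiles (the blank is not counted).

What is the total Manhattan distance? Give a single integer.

Answer: 31

Derivation:
Tile 13: at (0,0), goal (3,0), distance |0-3|+|0-0| = 3
Tile 6: at (0,1), goal (1,1), distance |0-1|+|1-1| = 1
Tile 1: at (0,2), goal (0,0), distance |0-0|+|2-0| = 2
Tile 12: at (0,3), goal (2,3), distance |0-2|+|3-3| = 2
Tile 14: at (1,1), goal (3,1), distance |1-3|+|1-1| = 2
Tile 8: at (1,2), goal (1,3), distance |1-1|+|2-3| = 1
Tile 7: at (1,3), goal (1,2), distance |1-1|+|3-2| = 1
Tile 11: at (2,0), goal (2,2), distance |2-2|+|0-2| = 2
Tile 5: at (2,1), goal (1,0), distance |2-1|+|1-0| = 2
Tile 9: at (2,2), goal (2,0), distance |2-2|+|2-0| = 2
Tile 10: at (2,3), goal (2,1), distance |2-2|+|3-1| = 2
Tile 2: at (3,0), goal (0,1), distance |3-0|+|0-1| = 4
Tile 3: at (3,1), goal (0,2), distance |3-0|+|1-2| = 4
Tile 15: at (3,2), goal (3,2), distance |3-3|+|2-2| = 0
Tile 4: at (3,3), goal (0,3), distance |3-0|+|3-3| = 3
Sum: 3 + 1 + 2 + 2 + 2 + 1 + 1 + 2 + 2 + 2 + 2 + 4 + 4 + 0 + 3 = 31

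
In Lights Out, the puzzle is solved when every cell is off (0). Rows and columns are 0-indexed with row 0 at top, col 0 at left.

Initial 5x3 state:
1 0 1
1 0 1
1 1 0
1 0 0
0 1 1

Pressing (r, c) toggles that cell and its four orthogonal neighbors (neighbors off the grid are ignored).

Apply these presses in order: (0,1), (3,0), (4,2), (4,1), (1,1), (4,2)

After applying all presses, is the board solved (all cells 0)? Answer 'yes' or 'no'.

After press 1 at (0,1):
0 1 0
1 1 1
1 1 0
1 0 0
0 1 1

After press 2 at (3,0):
0 1 0
1 1 1
0 1 0
0 1 0
1 1 1

After press 3 at (4,2):
0 1 0
1 1 1
0 1 0
0 1 1
1 0 0

After press 4 at (4,1):
0 1 0
1 1 1
0 1 0
0 0 1
0 1 1

After press 5 at (1,1):
0 0 0
0 0 0
0 0 0
0 0 1
0 1 1

After press 6 at (4,2):
0 0 0
0 0 0
0 0 0
0 0 0
0 0 0

Lights still on: 0

Answer: yes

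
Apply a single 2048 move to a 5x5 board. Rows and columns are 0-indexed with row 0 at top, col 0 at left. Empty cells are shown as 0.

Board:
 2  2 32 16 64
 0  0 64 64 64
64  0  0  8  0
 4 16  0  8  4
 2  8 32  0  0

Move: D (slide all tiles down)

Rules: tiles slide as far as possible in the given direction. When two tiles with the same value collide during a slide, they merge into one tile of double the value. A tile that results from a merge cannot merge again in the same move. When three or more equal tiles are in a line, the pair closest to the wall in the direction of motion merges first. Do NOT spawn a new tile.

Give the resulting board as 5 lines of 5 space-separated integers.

Answer:   0   0   0   0   0
  2   0   0   0   0
 64   2  32  16   0
  4  16  64  64 128
  2   8  32  16   4

Derivation:
Slide down:
col 0: [2, 0, 64, 4, 2] -> [0, 2, 64, 4, 2]
col 1: [2, 0, 0, 16, 8] -> [0, 0, 2, 16, 8]
col 2: [32, 64, 0, 0, 32] -> [0, 0, 32, 64, 32]
col 3: [16, 64, 8, 8, 0] -> [0, 0, 16, 64, 16]
col 4: [64, 64, 0, 4, 0] -> [0, 0, 0, 128, 4]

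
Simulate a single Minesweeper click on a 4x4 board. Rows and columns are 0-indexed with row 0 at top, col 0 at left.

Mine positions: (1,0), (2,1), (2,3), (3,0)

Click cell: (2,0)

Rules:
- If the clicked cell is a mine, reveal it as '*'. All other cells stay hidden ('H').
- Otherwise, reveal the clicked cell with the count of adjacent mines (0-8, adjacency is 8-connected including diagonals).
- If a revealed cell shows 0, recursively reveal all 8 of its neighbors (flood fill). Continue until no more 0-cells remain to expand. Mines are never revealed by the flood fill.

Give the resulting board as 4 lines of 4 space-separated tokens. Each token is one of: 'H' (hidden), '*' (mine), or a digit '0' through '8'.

H H H H
H H H H
3 H H H
H H H H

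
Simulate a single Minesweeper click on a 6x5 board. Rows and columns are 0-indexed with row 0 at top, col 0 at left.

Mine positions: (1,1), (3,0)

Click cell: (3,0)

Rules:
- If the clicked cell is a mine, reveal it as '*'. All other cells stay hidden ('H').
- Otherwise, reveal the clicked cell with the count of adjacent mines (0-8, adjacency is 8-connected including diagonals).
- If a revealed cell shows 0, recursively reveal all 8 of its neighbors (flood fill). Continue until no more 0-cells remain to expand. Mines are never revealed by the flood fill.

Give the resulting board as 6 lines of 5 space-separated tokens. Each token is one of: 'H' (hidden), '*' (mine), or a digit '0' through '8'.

H H H H H
H H H H H
H H H H H
* H H H H
H H H H H
H H H H H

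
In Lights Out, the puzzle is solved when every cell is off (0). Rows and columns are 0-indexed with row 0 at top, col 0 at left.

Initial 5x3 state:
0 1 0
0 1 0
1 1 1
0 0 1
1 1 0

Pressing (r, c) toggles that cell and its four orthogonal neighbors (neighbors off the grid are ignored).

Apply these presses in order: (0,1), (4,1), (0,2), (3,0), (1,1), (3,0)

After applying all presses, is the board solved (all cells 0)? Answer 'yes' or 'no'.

Answer: no

Derivation:
After press 1 at (0,1):
1 0 1
0 0 0
1 1 1
0 0 1
1 1 0

After press 2 at (4,1):
1 0 1
0 0 0
1 1 1
0 1 1
0 0 1

After press 3 at (0,2):
1 1 0
0 0 1
1 1 1
0 1 1
0 0 1

After press 4 at (3,0):
1 1 0
0 0 1
0 1 1
1 0 1
1 0 1

After press 5 at (1,1):
1 0 0
1 1 0
0 0 1
1 0 1
1 0 1

After press 6 at (3,0):
1 0 0
1 1 0
1 0 1
0 1 1
0 0 1

Lights still on: 8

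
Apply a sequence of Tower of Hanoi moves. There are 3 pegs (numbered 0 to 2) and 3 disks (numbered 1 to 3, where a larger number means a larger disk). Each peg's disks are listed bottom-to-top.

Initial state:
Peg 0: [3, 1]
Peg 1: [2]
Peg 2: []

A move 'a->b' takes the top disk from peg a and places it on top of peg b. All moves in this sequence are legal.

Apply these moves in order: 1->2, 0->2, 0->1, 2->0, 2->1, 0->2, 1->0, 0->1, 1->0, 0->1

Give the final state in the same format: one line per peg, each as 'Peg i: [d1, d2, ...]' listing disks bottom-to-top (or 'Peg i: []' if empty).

After move 1 (1->2):
Peg 0: [3, 1]
Peg 1: []
Peg 2: [2]

After move 2 (0->2):
Peg 0: [3]
Peg 1: []
Peg 2: [2, 1]

After move 3 (0->1):
Peg 0: []
Peg 1: [3]
Peg 2: [2, 1]

After move 4 (2->0):
Peg 0: [1]
Peg 1: [3]
Peg 2: [2]

After move 5 (2->1):
Peg 0: [1]
Peg 1: [3, 2]
Peg 2: []

After move 6 (0->2):
Peg 0: []
Peg 1: [3, 2]
Peg 2: [1]

After move 7 (1->0):
Peg 0: [2]
Peg 1: [3]
Peg 2: [1]

After move 8 (0->1):
Peg 0: []
Peg 1: [3, 2]
Peg 2: [1]

After move 9 (1->0):
Peg 0: [2]
Peg 1: [3]
Peg 2: [1]

After move 10 (0->1):
Peg 0: []
Peg 1: [3, 2]
Peg 2: [1]

Answer: Peg 0: []
Peg 1: [3, 2]
Peg 2: [1]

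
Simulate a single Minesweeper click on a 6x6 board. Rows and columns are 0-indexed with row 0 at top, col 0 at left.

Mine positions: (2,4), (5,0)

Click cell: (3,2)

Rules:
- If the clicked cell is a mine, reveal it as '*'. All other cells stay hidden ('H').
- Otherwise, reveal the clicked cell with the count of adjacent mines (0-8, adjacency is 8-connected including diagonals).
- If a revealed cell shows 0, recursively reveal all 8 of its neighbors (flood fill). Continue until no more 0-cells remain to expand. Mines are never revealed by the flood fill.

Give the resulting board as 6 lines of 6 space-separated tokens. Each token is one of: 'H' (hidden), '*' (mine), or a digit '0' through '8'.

0 0 0 0 0 0
0 0 0 1 1 1
0 0 0 1 H H
0 0 0 1 1 1
1 1 0 0 0 0
H 1 0 0 0 0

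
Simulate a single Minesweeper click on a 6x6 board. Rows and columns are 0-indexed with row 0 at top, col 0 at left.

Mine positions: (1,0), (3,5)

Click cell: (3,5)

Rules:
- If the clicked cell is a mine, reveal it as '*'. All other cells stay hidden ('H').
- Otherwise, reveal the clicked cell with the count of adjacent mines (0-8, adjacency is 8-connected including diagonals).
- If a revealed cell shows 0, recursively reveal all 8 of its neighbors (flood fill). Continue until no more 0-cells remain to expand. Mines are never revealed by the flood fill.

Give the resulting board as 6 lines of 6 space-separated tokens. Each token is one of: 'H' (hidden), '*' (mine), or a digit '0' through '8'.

H H H H H H
H H H H H H
H H H H H H
H H H H H *
H H H H H H
H H H H H H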